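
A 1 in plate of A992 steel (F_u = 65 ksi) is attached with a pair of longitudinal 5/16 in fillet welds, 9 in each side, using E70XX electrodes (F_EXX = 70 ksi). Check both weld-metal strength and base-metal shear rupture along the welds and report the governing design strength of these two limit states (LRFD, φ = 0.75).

φR_n ≈ 125 kips (weld metal governs)

t_e = 0.707 × 0.3125 = 0.2209 in; L = 18 in.
Weld metal: φR_n = 0.75 × 0.6 × 70 × 0.2209 × 18 = 125.3 kips.
Base metal (shear rupture): φR_n = 0.75 × 0.6 × 65 × 1 × 18 = 526.5 kips.
Governing: weld metal.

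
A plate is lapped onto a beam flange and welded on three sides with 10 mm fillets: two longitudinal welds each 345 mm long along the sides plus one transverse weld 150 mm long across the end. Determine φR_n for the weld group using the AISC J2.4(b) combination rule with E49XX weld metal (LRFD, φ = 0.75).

E49XX → F_EXX = 490 MPa.
t_e = 0.707 × 10 = 7.07 mm.
R_nwl = 0.6 × 490 × 7.07 × 690 × 10⁻³ = 1434 kN (longitudinal, 2 welds).
R_nwt = 0.6 × 490 × 7.07 × 150 × 10⁻³ = 311.8 kN (transverse, base value).
(i) R_nwl + R_nwt = 1746 kN; (ii) 0.85 R_nwl + 1.5 R_nwt = 1687 kN.
R_n = max = 1746 kN [governs: (i)]; φR_n = 1310 kN.

φR_n ≈ 1310 kN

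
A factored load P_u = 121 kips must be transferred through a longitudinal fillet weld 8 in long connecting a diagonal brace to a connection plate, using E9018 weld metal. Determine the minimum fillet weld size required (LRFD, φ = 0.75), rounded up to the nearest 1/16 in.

w = 9/16 in

E90XX → F_EXX = 90 ksi.
Total weld length L = 8 in.
Required throat t_e = P_u / (φ × 0.6 F_EXX × L) = 121 / (0.75 × 0.6 × 90 × 8) = 0.3735 in.
Required leg w = t_e / 0.707 = 0.5282 in → use 9/16 in.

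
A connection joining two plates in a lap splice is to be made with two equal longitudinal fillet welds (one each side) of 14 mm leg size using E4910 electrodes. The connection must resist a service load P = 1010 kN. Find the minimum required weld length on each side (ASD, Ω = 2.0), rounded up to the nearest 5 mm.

L = 350 mm on each side

E49XX → F_EXX = 490 MPa.
Throat t_e = 0.707 × 14 = 9.898 mm.
r_n/Ω = (0.6 × 490 × 9.898) / 2.0 = 1455 N/mm = 1.455 kN/mm.
L_req = P / (r_n/Ω) = 1010 / 1.455 = 694.2 mm total.
Per side: 694.2 / 2 = 347.1 mm.
Round up → use L = 350 mm on each side.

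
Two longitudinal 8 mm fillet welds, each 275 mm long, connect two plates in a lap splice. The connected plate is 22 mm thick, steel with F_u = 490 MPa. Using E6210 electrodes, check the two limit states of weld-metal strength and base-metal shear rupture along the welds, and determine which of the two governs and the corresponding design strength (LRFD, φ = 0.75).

E62XX → F_EXX = 620 MPa.
t_e = 0.707 × 8 = 5.656 mm; L = 550 mm.
Weld metal: φR_n = 0.75 × 0.6 × 620 × 5.656 × 550 × 10⁻³ = 867.9 kN.
Base metal (shear rupture): φR_n = 0.75 × 0.6 × 490 × 22 × 550 × 10⁻³ = 2668 kN.
Governing: weld metal.

φR_n ≈ 868 kN (weld metal governs)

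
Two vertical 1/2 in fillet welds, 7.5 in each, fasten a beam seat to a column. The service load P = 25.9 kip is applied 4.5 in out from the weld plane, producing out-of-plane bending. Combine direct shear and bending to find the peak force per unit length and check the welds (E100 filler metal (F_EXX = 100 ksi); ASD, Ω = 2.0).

f_max ≈ 6.45 kip/in; adequate

L_w = 2 × 7.5 = 15 in; section modulus (unit throat) S = 2 × L²/6 = 18.75 in².
Direct shear f_v = P/L_w = 25.9/15 = 1.727 kip/in.
Moment M = P × e = 25.9 × 4.5 = 116.55 kip·in; bending f_b = M/S = 6.216 kip/in.
f_max = √(f_v² + f_b²) = √(1.727² + 6.216²) = 6.451 kip/in.
r_n/Ω = (1/2.0) × 0.6 × 100 × (0.707 × 0.5) = 10.6 kip/in → adequate.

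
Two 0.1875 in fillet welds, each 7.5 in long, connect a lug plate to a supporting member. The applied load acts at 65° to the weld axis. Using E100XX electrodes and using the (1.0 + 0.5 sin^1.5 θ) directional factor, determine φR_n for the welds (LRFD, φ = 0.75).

E100XX → F_EXX = 100 ksi.
t_e = 0.707 × 0.1875 = 0.1326 in; A_we = 0.1326 × 15 = 1.988 in².
Directional factor: 1.0 + 0.5 sin^1.5(65°) = 1.431.
F_nw = 0.6 × 100 × 1.431 = 85.88 ksi.
φR_n = 0.75 × 85.88 × 1.988 = 128.1 kip.

φR_n ≈ 128 kip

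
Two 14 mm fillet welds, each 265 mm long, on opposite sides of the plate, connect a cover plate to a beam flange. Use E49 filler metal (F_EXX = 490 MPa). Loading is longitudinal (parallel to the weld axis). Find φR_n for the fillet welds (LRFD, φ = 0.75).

φR_n ≈ 1160 kN

Effective throat t_e = 0.707 × 14 = 9.898 mm.
Total length L = 530 mm; A_we = 9.898 × 530 = 5246 mm².
F_nw = 0.6 F_EXX = 0.6 × 490 = 294 MPa.
φR_n = 0.75 × 294 × 5246 × 10⁻³ = 1157 kN.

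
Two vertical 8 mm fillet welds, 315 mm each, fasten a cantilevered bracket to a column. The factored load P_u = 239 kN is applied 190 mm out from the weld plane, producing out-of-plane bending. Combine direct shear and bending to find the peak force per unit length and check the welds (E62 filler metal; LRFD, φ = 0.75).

f_max ≈ 1420 N/mm; adequate

E62XX → F_EXX = 620 MPa.
L_w = 2 × 315 = 630 mm; section modulus (unit throat) S = 2 × L²/6 = 33080 mm².
Direct shear f_v = P/L_w = 239×10³/630 = 379.4 N/mm.
Moment M = P × e = 239×10³ × 190 = 45410000 N·mm; bending f_b = M/S = 1373 N/mm.
f_max = √(f_v² + f_b²) = √(379.4² + 1373²) = 1424 N/mm.
φr_n = 0.75 × 0.6 × 620 × (0.707 × 8) = 1578 N/mm → adequate.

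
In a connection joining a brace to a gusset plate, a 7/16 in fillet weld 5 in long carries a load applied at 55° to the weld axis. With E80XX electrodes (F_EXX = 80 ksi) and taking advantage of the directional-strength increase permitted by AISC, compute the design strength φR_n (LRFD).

t_e = 0.707 × 0.4375 = 0.3093 in; A_we = 0.3093 × 5 = 1.547 in².
Directional factor: 1.0 + 0.5 sin^1.5(55°) = 1.371.
F_nw = 0.6 × 80 × 1.371 = 65.79 ksi.
φR_n = 0.75 × 65.79 × 1.547 = 76.32 kips.

φR_n ≈ 76.3 kips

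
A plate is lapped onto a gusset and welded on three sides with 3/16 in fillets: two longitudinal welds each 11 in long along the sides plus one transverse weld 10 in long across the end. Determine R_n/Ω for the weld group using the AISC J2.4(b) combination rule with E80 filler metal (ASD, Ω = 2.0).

R_n/Ω ≈ 107 kip

E80XX → F_EXX = 80 ksi.
t_e = 0.707 × 0.1875 = 0.1326 in.
R_nwl = 0.6 × 80 × 0.1326 × 22 = 140 kip (longitudinal, 2 welds).
R_nwt = 0.6 × 80 × 0.1326 × 10 = 63.63 kip (transverse, base value).
(i) R_nwl + R_nwt = 203.6 kip; (ii) 0.85 R_nwl + 1.5 R_nwt = 214.4 kip.
R_n = max = 214.4 kip [governs: (ii)]; R_n/Ω = 107.2 kip.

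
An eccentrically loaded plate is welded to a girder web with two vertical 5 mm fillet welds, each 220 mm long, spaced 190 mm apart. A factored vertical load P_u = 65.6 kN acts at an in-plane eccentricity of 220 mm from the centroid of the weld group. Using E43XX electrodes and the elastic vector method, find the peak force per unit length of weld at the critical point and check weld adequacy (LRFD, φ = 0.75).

E43XX → F_EXX = 430 MPa.
Total weld length L_w = 440 mm. Treat welds as unit-width lines.
Polar moment about centroid: J = 2[d³/12 + d(b/2)²] = 2[220³/12 + 220×95²] = 5746000 mm³.
Direct shear f_v = P/L_w = 65.6×10³ / 440 = 149.1 N/mm (vertical).
Torsion M = P·e = 65.6×10³ × 220 = 14432000 N·mm.
Critical point at (x, y) = (95, 110) from centroid. f_tx = M·y/J = 276.3 N/mm; f_ty = M·x/J = 238.6 N/mm.
Resultant f_max = √[f_tx² + (f_v + f_ty)²] = √[276.3² + (149.1 + 238.6)²] = 476.1 N/mm.
Capacity per unit length: φr_n = 0.75 × 0.6 × 430 × (0.707 × 5) = 684 N/mm.
476.1 ≤ 684 → adequate.

f_max ≈ 476 N/mm; adequate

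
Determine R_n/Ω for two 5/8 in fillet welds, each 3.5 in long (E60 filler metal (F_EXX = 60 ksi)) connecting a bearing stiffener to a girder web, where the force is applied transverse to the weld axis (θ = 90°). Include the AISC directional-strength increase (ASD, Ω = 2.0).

R_n/Ω ≈ 83.5 kip

t_e = 0.707 × 0.625 = 0.4419 in; A_we = 0.4419 × 7 = 3.093 in².
Directional factor: 1.0 + 0.5 sin^1.5(90°) = 1.5.
F_nw = 0.6 × 60 × 1.5 = 54 ksi.
R_n/Ω = (54 × 3.093) / 2.0 = 83.51 kip.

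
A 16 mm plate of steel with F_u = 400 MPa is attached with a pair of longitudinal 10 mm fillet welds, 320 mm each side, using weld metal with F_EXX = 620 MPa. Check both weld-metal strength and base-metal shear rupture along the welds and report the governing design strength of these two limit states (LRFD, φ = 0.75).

φR_n ≈ 1260 kN (weld metal governs)

t_e = 0.707 × 10 = 7.07 mm; L = 640 mm.
Weld metal: φR_n = 0.75 × 0.6 × 620 × 7.07 × 640 × 10⁻³ = 1262 kN.
Base metal (shear rupture): φR_n = 0.75 × 0.6 × 400 × 16 × 640 × 10⁻³ = 1843 kN.
Governing: weld metal.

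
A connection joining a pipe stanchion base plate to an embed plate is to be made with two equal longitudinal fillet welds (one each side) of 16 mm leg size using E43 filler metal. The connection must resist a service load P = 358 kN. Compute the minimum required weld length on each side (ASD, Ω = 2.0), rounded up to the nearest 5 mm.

E43XX → F_EXX = 430 MPa.
Throat t_e = 0.707 × 16 = 11.31 mm.
r_n/Ω = (0.6 × 430 × 11.31) / 2.0 = 1459 N/mm = 1.459 kN/mm.
L_req = P / (r_n/Ω) = 358 / 1.459 = 245.3 mm total.
Per side: 245.3 / 2 = 122.7 mm.
Round up → use L = 125 mm on each side.

L = 125 mm on each side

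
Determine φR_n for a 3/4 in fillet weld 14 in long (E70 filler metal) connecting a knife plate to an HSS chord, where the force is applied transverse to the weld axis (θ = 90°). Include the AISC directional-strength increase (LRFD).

E70XX → F_EXX = 70 ksi.
t_e = 0.707 × 0.75 = 0.5302 in; A_we = 0.5302 × 14 = 7.423 in².
Directional factor: 1.0 + 0.5 sin^1.5(90°) = 1.5.
F_nw = 0.6 × 70 × 1.5 = 63 ksi.
φR_n = 0.75 × 63 × 7.423 = 350.8 kips.

φR_n ≈ 351 kips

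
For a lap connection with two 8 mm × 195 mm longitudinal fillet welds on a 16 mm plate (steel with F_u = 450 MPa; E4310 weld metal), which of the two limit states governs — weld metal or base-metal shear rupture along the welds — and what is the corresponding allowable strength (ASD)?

R_n/Ω ≈ 285 kN (weld metal governs)

E43XX → F_EXX = 430 MPa.
t_e = 0.707 × 8 = 5.656 mm; L = 390 mm.
Weld metal: R_n/Ω = (1/2.0) × 0.6 × 430 × 5.656 × 390 × 10⁻³ = 284.6 kN.
Base metal (shear rupture): R_n/Ω = (1/2.0) × 0.6 × 450 × 16 × 390 × 10⁻³ = 842.4 kN.
Governing: weld metal.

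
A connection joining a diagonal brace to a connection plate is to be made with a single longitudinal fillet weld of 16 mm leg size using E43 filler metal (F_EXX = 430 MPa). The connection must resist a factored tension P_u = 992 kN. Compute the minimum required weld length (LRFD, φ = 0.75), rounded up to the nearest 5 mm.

L = 455 mm

Throat t_e = 0.707 × 16 = 11.31 mm.
φr_n = 0.75 × 0.6 × 430 × 11.31 × 10⁻³ = 2.189 kN/mm.
L_req = P_u / φr_n = 992 / 2.189 = 453.2 mm total.
Round up → use L = 455 mm.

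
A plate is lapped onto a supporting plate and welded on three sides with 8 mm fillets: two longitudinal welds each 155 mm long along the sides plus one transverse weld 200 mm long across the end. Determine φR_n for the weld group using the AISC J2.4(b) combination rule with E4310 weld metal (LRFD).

E43XX → F_EXX = 430 MPa.
t_e = 0.707 × 8 = 5.656 mm.
R_nwl = 0.6 × 430 × 5.656 × 310 × 10⁻³ = 452.4 kN (longitudinal, 2 welds).
R_nwt = 0.6 × 430 × 5.656 × 200 × 10⁻³ = 291.8 kN (transverse, base value).
(i) R_nwl + R_nwt = 744.2 kN; (ii) 0.85 R_nwl + 1.5 R_nwt = 822.3 kN.
R_n = max = 822.3 kN [governs: (ii)]; φR_n = 616.7 kN.

φR_n ≈ 617 kN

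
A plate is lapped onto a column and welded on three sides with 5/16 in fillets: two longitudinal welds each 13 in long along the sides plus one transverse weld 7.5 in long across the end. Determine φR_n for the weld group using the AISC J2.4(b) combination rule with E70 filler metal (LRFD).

φR_n ≈ 233 kip

E70XX → F_EXX = 70 ksi.
t_e = 0.707 × 0.3125 = 0.2209 in.
R_nwl = 0.6 × 70 × 0.2209 × 26 = 241.3 kip (longitudinal, 2 welds).
R_nwt = 0.6 × 70 × 0.2209 × 7.5 = 69.6 kip (transverse, base value).
(i) R_nwl + R_nwt = 310.9 kip; (ii) 0.85 R_nwl + 1.5 R_nwt = 309.5 kip.
R_n = max = 310.9 kip [governs: (i)]; φR_n = 233.1 kip.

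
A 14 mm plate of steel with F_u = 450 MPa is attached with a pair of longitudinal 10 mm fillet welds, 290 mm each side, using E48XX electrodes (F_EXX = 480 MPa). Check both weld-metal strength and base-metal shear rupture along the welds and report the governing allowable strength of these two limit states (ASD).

t_e = 0.707 × 10 = 7.07 mm; L = 580 mm.
Weld metal: R_n/Ω = (1/2.0) × 0.6 × 480 × 7.07 × 580 × 10⁻³ = 590.5 kN.
Base metal (shear rupture): R_n/Ω = (1/2.0) × 0.6 × 450 × 14 × 580 × 10⁻³ = 1096 kN.
Governing: weld metal.

R_n/Ω ≈ 590 kN (weld metal governs)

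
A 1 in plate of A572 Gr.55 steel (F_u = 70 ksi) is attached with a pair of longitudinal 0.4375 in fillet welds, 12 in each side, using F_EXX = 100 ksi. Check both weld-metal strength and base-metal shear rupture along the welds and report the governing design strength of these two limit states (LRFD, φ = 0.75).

t_e = 0.707 × 0.4375 = 0.3093 in; L = 24 in.
Weld metal: φR_n = 0.75 × 0.6 × 100 × 0.3093 × 24 = 334.1 kips.
Base metal (shear rupture): φR_n = 0.75 × 0.6 × 70 × 1 × 24 = 756 kips.
Governing: weld metal.

φR_n ≈ 334 kips (weld metal governs)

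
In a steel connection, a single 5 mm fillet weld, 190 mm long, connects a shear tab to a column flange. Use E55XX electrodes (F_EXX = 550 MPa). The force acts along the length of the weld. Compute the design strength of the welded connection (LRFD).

φR_n ≈ 166 kN

Effective throat t_e = 0.707 × 5 = 3.535 mm.
Total length L = 190 mm; A_we = 3.535 × 190 = 671.6 mm².
F_nw = 0.6 F_EXX = 0.6 × 550 = 330 MPa.
φR_n = 0.75 × 330 × 671.6 × 10⁻³ = 166.2 kN.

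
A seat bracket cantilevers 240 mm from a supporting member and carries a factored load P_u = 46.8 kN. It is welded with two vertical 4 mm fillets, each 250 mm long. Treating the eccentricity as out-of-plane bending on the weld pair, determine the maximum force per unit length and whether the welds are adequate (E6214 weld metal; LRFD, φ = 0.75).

f_max ≈ 547 N/mm; adequate

E62XX → F_EXX = 620 MPa.
L_w = 2 × 250 = 500 mm; section modulus (unit throat) S = 2 × L²/6 = 20830 mm².
Direct shear f_v = P/L_w = 46.8×10³/500 = 93.6 N/mm.
Moment M = P × e = 46.8×10³ × 240 = 11232000 N·mm; bending f_b = M/S = 539.1 N/mm.
f_max = √(f_v² + f_b²) = √(93.6² + 539.1²) = 547.2 N/mm.
φr_n = 0.75 × 0.6 × 620 × (0.707 × 4) = 789 N/mm → adequate.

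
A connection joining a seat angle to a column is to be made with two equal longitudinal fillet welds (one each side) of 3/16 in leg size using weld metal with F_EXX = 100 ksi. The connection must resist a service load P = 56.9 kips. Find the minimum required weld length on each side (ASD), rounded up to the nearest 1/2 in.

L = 7.5 in on each side

Throat t_e = 0.707 × 0.1875 = 0.1326 in.
r_n/Ω = (0.6 × 100 × 0.1326) / 2.0 = 3.977 kip/in.
L_req = P / (r_n/Ω) = 56.9 / 3.977 = 14.31 in total.
Per side: 14.31 / 2 = 7.154 in.
Round up → use L = 7.5 in on each side.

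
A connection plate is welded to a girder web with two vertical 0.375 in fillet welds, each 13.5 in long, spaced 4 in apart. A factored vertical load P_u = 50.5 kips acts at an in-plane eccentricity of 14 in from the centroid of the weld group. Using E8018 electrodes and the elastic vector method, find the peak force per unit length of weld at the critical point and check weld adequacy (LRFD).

f_max ≈ 10.3 kip/in; NOT adequate

E80XX → F_EXX = 80 ksi.
Total weld length L_w = 27 in. Treat welds as unit-width lines.
Polar moment about centroid: J = 2[d³/12 + d(b/2)²] = 2[13.5³/12 + 13.5×2²] = 518.1 in³.
Direct shear f_v = P/L_w = 50.5 / 27 = 1.87 kip/in (vertical).
Torsion M = P·e = 50.5 × 14 = 707 kip·in.
Critical point at (x, y) = (2, 6.75) from centroid. f_tx = M·y/J = 9.212 kip/in; f_ty = M·x/J = 2.729 kip/in.
Resultant f_max = √[f_tx² + (f_v + f_ty)²] = √[9.212² + (1.87 + 2.729)²] = 10.3 kip/in.
Capacity per unit length: φr_n = 0.75 × 0.6 × 80 × (0.707 × 0.375) = 9.544 kip/in.
10.3 > 9.544 → NOT adequate.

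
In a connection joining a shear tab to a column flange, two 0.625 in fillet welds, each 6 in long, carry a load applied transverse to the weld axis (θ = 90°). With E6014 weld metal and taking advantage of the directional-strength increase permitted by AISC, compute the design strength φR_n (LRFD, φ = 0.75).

φR_n ≈ 215 kips

E60XX → F_EXX = 60 ksi.
t_e = 0.707 × 0.625 = 0.4419 in; A_we = 0.4419 × 12 = 5.302 in².
Directional factor: 1.0 + 0.5 sin^1.5(90°) = 1.5.
F_nw = 0.6 × 60 × 1.5 = 54 ksi.
φR_n = 0.75 × 54 × 5.302 = 214.8 kips.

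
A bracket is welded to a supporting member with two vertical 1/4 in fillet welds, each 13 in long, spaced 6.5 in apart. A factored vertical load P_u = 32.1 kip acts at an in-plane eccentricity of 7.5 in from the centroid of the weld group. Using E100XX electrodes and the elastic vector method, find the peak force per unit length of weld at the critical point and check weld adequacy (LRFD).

E100XX → F_EXX = 100 ksi.
Total weld length L_w = 26 in. Treat welds as unit-width lines.
Polar moment about centroid: J = 2[d³/12 + d(b/2)²] = 2[13³/12 + 13×3.25²] = 640.8 in³.
Direct shear f_v = P/L_w = 32.1 / 26 = 1.235 kip/in (vertical).
Torsion M = P·e = 32.1 × 7.5 = 240.75 kip·in.
Critical point at (x, y) = (3.25, 6.5) from centroid. f_tx = M·y/J = 2.442 kip/in; f_ty = M·x/J = 1.221 kip/in.
Resultant f_max = √[f_tx² + (f_v + f_ty)²] = √[2.442² + (1.235 + 1.221)²] = 3.463 kip/in.
Capacity per unit length: φr_n = 0.75 × 0.6 × 100 × (0.707 × 0.25) = 7.954 kip/in.
3.463 ≤ 7.954 → adequate.

f_max ≈ 3.46 kip/in; adequate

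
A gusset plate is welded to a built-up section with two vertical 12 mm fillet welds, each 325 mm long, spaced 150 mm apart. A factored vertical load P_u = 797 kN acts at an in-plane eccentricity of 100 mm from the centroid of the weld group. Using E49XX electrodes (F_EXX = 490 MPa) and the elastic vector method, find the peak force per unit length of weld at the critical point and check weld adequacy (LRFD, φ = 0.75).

f_max ≈ 2320 N/mm; NOT adequate

Total weld length L_w = 650 mm. Treat welds as unit-width lines.
Polar moment about centroid: J = 2[d³/12 + d(b/2)²] = 2[325³/12 + 325×75²] = 9378000 mm³.
Direct shear f_v = P/L_w = 797×10³ / 650 = 1226 N/mm (vertical).
Torsion M = P·e = 797×10³ × 100 = 79700000 N·mm.
Critical point at (x, y) = (75, 162.5) from centroid. f_tx = M·y/J = 1381 N/mm; f_ty = M·x/J = 637.4 N/mm.
Resultant f_max = √[f_tx² + (f_v + f_ty)²] = √[1381² + (1226 + 637.4)²] = 2320 N/mm.
Capacity per unit length: φr_n = 0.75 × 0.6 × 490 × (0.707 × 12) = 1871 N/mm.
2320 > 1871 → NOT adequate.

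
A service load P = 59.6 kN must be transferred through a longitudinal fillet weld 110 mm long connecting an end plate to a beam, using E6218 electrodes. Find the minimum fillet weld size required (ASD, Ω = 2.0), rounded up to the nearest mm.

E62XX → F_EXX = 620 MPa.
Total weld length L = 110 mm.
Required throat t_e = P × Ω / (0.6 F_EXX × L) = 59.6 × 2.0 / (0.6 × 620 × 110 × 10⁻³) = 2.913 mm.
Required leg w = t_e / 0.707 = 4.12 mm → use 5 mm.

w = 5 mm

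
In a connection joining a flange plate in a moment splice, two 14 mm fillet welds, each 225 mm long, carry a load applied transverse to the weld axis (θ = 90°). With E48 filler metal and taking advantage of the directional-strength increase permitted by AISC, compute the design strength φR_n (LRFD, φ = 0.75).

E48XX → F_EXX = 480 MPa.
t_e = 0.707 × 14 = 9.898 mm; A_we = 9.898 × 450 = 4454 mm².
Directional factor: 1.0 + 0.5 sin^1.5(90°) = 1.5.
F_nw = 0.6 × 480 × 1.5 = 432 MPa.
φR_n = 0.75 × 432 × 4454 × 10⁻³ = 1443 kN.

φR_n ≈ 1440 kN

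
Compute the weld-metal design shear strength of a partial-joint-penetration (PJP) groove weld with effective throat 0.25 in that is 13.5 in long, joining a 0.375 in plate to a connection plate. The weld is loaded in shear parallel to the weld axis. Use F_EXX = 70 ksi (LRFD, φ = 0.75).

Effective throat (given) t_e = 0.25 in.
A_we = 0.25 × 13.5 = 3.375 in².
F_nw = 0.6 F_EXX = 42 ksi.
φR_n = 0.75 × 42 × 3.375 = 106.3 kips.

φR_n ≈ 106 kips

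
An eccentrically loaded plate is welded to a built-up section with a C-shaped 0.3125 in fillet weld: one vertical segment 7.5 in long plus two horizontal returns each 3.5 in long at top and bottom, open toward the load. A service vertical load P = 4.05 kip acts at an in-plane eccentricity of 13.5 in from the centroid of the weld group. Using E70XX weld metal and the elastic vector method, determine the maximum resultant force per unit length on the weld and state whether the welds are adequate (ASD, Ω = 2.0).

f_max ≈ 1.83 kip/in; adequate

E70XX → F_EXX = 70 ksi.
Total weld length L_w = 14.5 in. Treat welds as unit-width lines.
Centroid: x̄ = 2×3.5×1.75 / 14.5 = 0.8448 in from the vertical weld.
Polar moment about centroid: J = I_x + I_y = [7.5³/12 + 2×3.5×3.75²] + [7.5×0.8448² + 2(3.5³/12 + 3.5×0.9052²)] = 151.8 in³.
Direct shear f_v = P/L_w = 4.05 / 14.5 = 0.2793 kip/in (vertical).
Torsion M = P·e = 4.05 × 13.5 = 54.675 kip·in.
Critical point at (x, y) = (2.655, 3.75) from centroid. f_tx = M·y/J = 1.35 kip/in; f_ty = M·x/J = 0.9562 kip/in.
Resultant f_max = √[f_tx² + (f_v + f_ty)²] = √[1.35² + (0.2793 + 0.9562)²] = 1.83 kip/in.
Capacity per unit length: r_n/Ω = (1/2.0) × 0.6 × 70 × (0.707 × 0.3125) = 4.64 kip/in.
1.83 ≤ 4.64 → adequate.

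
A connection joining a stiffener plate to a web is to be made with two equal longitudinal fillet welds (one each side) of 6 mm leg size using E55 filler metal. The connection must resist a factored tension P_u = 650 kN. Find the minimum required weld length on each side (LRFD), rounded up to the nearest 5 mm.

L = 310 mm on each side

E55XX → F_EXX = 550 MPa.
Throat t_e = 0.707 × 6 = 4.242 mm.
φr_n = 0.75 × 0.6 × 550 × 4.242 × 10⁻³ = 1.05 kN/mm.
L_req = P_u / φr_n = 650 / 1.05 = 619.1 mm total.
Per side: 619.1 / 2 = 309.6 mm.
Round up → use L = 310 mm on each side.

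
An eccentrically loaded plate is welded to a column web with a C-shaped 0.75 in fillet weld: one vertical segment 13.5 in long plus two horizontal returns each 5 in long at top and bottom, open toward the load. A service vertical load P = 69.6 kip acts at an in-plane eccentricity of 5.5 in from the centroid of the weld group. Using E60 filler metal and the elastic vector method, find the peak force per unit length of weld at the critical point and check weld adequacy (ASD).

f_max ≈ 6.21 kip/in; adequate

E60XX → F_EXX = 60 ksi.
Total weld length L_w = 23.5 in. Treat welds as unit-width lines.
Centroid: x̄ = 2×5×2.5 / 23.5 = 1.064 in from the vertical weld.
Polar moment about centroid: J = I_x + I_y = [13.5³/12 + 2×5×6.75²] + [13.5×1.064² + 2(5³/12 + 5×1.436²)] = 717.4 in³.
Direct shear f_v = P/L_w = 69.6 / 23.5 = 2.962 kip/in (vertical).
Torsion M = P·e = 69.6 × 5.5 = 382.8 kip·in.
Critical point at (x, y) = (3.936, 6.75) from centroid. f_tx = M·y/J = 3.602 kip/in; f_ty = M·x/J = 2.1 kip/in.
Resultant f_max = √[f_tx² + (f_v + f_ty)²] = √[3.602² + (2.962 + 2.1)²] = 6.213 kip/in.
Capacity per unit length: r_n/Ω = (1/2.0) × 0.6 × 60 × (0.707 × 0.75) = 9.544 kip/in.
6.213 ≤ 9.544 → adequate.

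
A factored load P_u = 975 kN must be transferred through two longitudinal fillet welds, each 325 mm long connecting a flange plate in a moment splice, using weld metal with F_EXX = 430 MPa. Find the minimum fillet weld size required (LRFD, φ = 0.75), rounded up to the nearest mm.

Total weld length L = 650 mm.
Required throat t_e = P_u / (φ × 0.6 F_EXX × L) = 975 / (0.75 × 0.6 × 430 × 650 × 10⁻³) = 7.752 mm.
Required leg w = t_e / 0.707 = 10.96 mm → use 11 mm.

w = 11 mm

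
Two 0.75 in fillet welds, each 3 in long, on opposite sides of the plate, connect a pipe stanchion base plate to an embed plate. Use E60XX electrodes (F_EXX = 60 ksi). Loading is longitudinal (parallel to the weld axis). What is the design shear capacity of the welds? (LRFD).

Effective throat t_e = 0.707 × 0.75 = 0.5302 in.
Total length L = 6 in; A_we = 0.5302 × 6 = 3.181 in².
F_nw = 0.6 F_EXX = 0.6 × 60 = 36 ksi.
φR_n = 0.75 × 36 × 3.181 = 85.9 kip.

φR_n ≈ 85.9 kip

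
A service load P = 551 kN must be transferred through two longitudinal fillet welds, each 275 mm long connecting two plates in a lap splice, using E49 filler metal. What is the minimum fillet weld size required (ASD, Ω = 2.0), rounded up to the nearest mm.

w = 10 mm

E49XX → F_EXX = 490 MPa.
Total weld length L = 550 mm.
Required throat t_e = P × Ω / (0.6 F_EXX × L) = 551 × 2.0 / (0.6 × 490 × 550 × 10⁻³) = 6.815 mm.
Required leg w = t_e / 0.707 = 9.639 mm → use 10 mm.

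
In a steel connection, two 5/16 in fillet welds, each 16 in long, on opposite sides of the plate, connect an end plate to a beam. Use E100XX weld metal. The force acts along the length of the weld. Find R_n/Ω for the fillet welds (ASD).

R_n/Ω ≈ 212 kips

E100XX → F_EXX = 100 ksi.
Effective throat t_e = 0.707 × 0.3125 = 0.2209 in.
Total length L = 32 in; A_we = 0.2209 × 32 = 7.07 in².
F_nw = 0.6 F_EXX = 0.6 × 100 = 60 ksi.
R_n = 60 × 7.07 = 424.2 kips; R_n/Ω = 424.2/2.0 = 212.1 kips.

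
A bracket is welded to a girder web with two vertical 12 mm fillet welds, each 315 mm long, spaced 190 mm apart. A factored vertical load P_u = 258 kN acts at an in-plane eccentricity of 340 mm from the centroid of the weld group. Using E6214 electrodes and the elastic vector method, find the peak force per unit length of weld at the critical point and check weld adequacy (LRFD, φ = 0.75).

E62XX → F_EXX = 620 MPa.
Total weld length L_w = 630 mm. Treat welds as unit-width lines.
Polar moment about centroid: J = 2[d³/12 + d(b/2)²] = 2[315³/12 + 315×95²] = 10900000 mm³.
Direct shear f_v = P/L_w = 258×10³ / 630 = 409.5 N/mm (vertical).
Torsion M = P·e = 258×10³ × 340 = 87720000 N·mm.
Critical point at (x, y) = (95, 157.5) from centroid. f_tx = M·y/J = 1268 N/mm; f_ty = M·x/J = 764.9 N/mm.
Resultant f_max = √[f_tx² + (f_v + f_ty)²] = √[1268² + (409.5 + 764.9)²] = 1728 N/mm.
Capacity per unit length: φr_n = 0.75 × 0.6 × 620 × (0.707 × 12) = 2367 N/mm.
1728 ≤ 2367 → adequate.

f_max ≈ 1730 N/mm; adequate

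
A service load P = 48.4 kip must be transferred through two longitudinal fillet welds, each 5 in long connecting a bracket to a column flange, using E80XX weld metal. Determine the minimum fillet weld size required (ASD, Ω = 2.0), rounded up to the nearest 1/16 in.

w = 5/16 in

E80XX → F_EXX = 80 ksi.
Total weld length L = 10 in.
Required throat t_e = P × Ω / (0.6 F_EXX × L) = 48.4 × 2.0 / (0.6 × 80 × 10) = 0.2017 in.
Required leg w = t_e / 0.707 = 0.2852 in → use 5/16 in.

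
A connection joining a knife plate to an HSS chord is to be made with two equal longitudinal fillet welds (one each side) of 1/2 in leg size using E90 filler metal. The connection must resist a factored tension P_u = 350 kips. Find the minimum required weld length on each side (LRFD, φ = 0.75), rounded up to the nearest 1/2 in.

L = 12.5 in on each side

E90XX → F_EXX = 90 ksi.
Throat t_e = 0.707 × 0.5 = 0.3535 in.
φr_n = 0.75 × 0.6 × 90 × 0.3535 = 14.32 kips/in.
L_req = P_u / φr_n = 350 / 14.32 = 24.45 in total.
Per side: 24.45 / 2 = 12.22 in.
Round up → use L = 12.5 in on each side.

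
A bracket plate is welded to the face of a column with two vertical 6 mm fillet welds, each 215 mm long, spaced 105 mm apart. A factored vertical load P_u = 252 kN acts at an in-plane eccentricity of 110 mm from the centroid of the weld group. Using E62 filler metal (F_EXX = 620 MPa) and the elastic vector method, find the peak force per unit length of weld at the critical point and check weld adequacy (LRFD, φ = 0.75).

Total weld length L_w = 430 mm. Treat welds as unit-width lines.
Polar moment about centroid: J = 2[d³/12 + d(b/2)²] = 2[215³/12 + 215×52.5²] = 2842000 mm³.
Direct shear f_v = P/L_w = 252×10³ / 430 = 586 N/mm (vertical).
Torsion M = P·e = 252×10³ × 110 = 27720000 N·mm.
Critical point at (x, y) = (52.5, 107.5) from centroid. f_tx = M·y/J = 1049 N/mm; f_ty = M·x/J = 512.1 N/mm.
Resultant f_max = √[f_tx² + (f_v + f_ty)²] = √[1049² + (586 + 512.1)²] = 1518 N/mm.
Capacity per unit length: φr_n = 0.75 × 0.6 × 620 × (0.707 × 6) = 1184 N/mm.
1518 > 1184 → NOT adequate.

f_max ≈ 1520 N/mm; NOT adequate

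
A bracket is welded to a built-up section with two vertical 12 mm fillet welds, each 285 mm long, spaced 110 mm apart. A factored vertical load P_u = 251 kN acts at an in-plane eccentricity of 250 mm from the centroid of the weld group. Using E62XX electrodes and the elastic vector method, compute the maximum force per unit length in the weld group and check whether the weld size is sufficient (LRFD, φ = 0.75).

E62XX → F_EXX = 620 MPa.
Total weld length L_w = 570 mm. Treat welds as unit-width lines.
Polar moment about centroid: J = 2[d³/12 + d(b/2)²] = 2[285³/12 + 285×55²] = 5582000 mm³.
Direct shear f_v = P/L_w = 251×10³ / 570 = 440.4 N/mm (vertical).
Torsion M = P·e = 251×10³ × 250 = 62750000 N·mm.
Critical point at (x, y) = (55, 142.5) from centroid. f_tx = M·y/J = 1602 N/mm; f_ty = M·x/J = 618.2 N/mm.
Resultant f_max = √[f_tx² + (f_v + f_ty)²] = √[1602² + (440.4 + 618.2)²] = 1920 N/mm.
Capacity per unit length: φr_n = 0.75 × 0.6 × 620 × (0.707 × 12) = 2367 N/mm.
1920 ≤ 2367 → adequate.

f_max ≈ 1920 N/mm; adequate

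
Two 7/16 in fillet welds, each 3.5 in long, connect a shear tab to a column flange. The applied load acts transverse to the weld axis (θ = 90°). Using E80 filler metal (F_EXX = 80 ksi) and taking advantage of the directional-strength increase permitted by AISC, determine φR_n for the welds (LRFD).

φR_n ≈ 117 kips

t_e = 0.707 × 0.4375 = 0.3093 in; A_we = 0.3093 × 7 = 2.165 in².
Directional factor: 1.0 + 0.5 sin^1.5(90°) = 1.5.
F_nw = 0.6 × 80 × 1.5 = 72 ksi.
φR_n = 0.75 × 72 × 2.165 = 116.9 kips.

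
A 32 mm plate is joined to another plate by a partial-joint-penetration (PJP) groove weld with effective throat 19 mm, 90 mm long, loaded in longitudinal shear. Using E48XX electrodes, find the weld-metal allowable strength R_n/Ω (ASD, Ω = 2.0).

R_n/Ω ≈ 246 kN

E48XX → F_EXX = 480 MPa.
Effective throat (given) t_e = 19 mm.
A_we = 19 × 90 = 1710 mm².
F_nw = 0.6 F_EXX = 288 MPa.
R_n/Ω = (288 × 1710) / 2.0 × 10⁻³ = 246.2 kN.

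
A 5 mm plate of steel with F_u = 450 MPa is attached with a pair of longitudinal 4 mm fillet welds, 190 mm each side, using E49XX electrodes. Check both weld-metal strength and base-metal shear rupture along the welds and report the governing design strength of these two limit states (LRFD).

φR_n ≈ 237 kN (weld metal governs)

E49XX → F_EXX = 490 MPa.
t_e = 0.707 × 4 = 2.828 mm; L = 380 mm.
Weld metal: φR_n = 0.75 × 0.6 × 490 × 2.828 × 380 × 10⁻³ = 237 kN.
Base metal (shear rupture): φR_n = 0.75 × 0.6 × 450 × 5 × 380 × 10⁻³ = 384.8 kN.
Governing: weld metal.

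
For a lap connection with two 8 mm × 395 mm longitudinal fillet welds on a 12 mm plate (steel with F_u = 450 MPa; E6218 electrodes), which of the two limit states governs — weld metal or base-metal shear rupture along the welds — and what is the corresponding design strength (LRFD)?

φR_n ≈ 1250 kN (weld metal governs)

E62XX → F_EXX = 620 MPa.
t_e = 0.707 × 8 = 5.656 mm; L = 790 mm.
Weld metal: φR_n = 0.75 × 0.6 × 620 × 5.656 × 790 × 10⁻³ = 1247 kN.
Base metal (shear rupture): φR_n = 0.75 × 0.6 × 450 × 12 × 790 × 10⁻³ = 1920 kN.
Governing: weld metal.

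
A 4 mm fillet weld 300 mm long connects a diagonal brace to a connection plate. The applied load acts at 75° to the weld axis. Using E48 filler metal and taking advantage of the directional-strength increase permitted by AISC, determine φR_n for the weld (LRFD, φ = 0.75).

φR_n ≈ 270 kN

E48XX → F_EXX = 480 MPa.
t_e = 0.707 × 4 = 2.828 mm; A_we = 2.828 × 300 = 848.4 mm².
Directional factor: 1.0 + 0.5 sin^1.5(75°) = 1.475.
F_nw = 0.6 × 480 × 1.475 = 424.7 MPa.
φR_n = 0.75 × 424.7 × 848.4 × 10⁻³ = 270.2 kN.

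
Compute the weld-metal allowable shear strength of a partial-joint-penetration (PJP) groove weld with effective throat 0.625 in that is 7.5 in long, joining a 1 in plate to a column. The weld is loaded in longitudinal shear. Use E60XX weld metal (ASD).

E60XX → F_EXX = 60 ksi.
Effective throat (given) t_e = 0.625 in.
A_we = 0.625 × 7.5 = 4.688 in².
F_nw = 0.6 F_EXX = 36 ksi.
R_n/Ω = (36 × 4.688) / 2.0 = 84.38 kip.

R_n/Ω ≈ 84.4 kip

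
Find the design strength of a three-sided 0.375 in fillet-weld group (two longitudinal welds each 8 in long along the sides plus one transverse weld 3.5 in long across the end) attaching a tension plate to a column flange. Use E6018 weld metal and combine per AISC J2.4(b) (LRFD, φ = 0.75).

E60XX → F_EXX = 60 ksi.
t_e = 0.707 × 0.375 = 0.2651 in.
R_nwl = 0.6 × 60 × 0.2651 × 16 = 152.7 kip (longitudinal, 2 welds).
R_nwt = 0.6 × 60 × 0.2651 × 3.5 = 33.41 kip (transverse, base value).
(i) R_nwl + R_nwt = 186.1 kip; (ii) 0.85 R_nwl + 1.5 R_nwt = 179.9 kip.
R_n = max = 186.1 kip [governs: (i)]; φR_n = 139.6 kip.

φR_n ≈ 140 kip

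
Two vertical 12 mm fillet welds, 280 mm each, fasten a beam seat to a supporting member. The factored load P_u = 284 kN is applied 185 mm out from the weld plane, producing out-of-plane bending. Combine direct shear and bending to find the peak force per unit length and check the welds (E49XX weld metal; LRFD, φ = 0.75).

f_max ≈ 2070 N/mm; NOT adequate

E49XX → F_EXX = 490 MPa.
L_w = 2 × 280 = 560 mm; section modulus (unit throat) S = 2 × L²/6 = 26130 mm².
Direct shear f_v = P/L_w = 284×10³/560 = 507.1 N/mm.
Moment M = P × e = 284×10³ × 185 = 52540000 N·mm; bending f_b = M/S = 2010 N/mm.
f_max = √(f_v² + f_b²) = √(507.1² + 2010²) = 2073 N/mm.
φr_n = 0.75 × 0.6 × 490 × (0.707 × 12) = 1871 N/mm → NOT adequate.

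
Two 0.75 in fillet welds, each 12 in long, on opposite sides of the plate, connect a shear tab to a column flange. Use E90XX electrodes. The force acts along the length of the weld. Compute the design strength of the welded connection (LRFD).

φR_n ≈ 515 kips

E90XX → F_EXX = 90 ksi.
Effective throat t_e = 0.707 × 0.75 = 0.5302 in.
Total length L = 24 in; A_we = 0.5302 × 24 = 12.73 in².
F_nw = 0.6 F_EXX = 0.6 × 90 = 54 ksi.
φR_n = 0.75 × 54 × 12.73 = 515.4 kips.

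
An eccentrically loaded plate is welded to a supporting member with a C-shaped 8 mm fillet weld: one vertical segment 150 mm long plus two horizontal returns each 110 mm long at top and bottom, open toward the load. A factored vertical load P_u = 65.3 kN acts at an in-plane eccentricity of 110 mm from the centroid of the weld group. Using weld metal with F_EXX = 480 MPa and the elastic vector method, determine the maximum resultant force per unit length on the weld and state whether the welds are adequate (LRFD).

Total weld length L_w = 370 mm. Treat welds as unit-width lines.
Centroid: x̄ = 2×110×55 / 370 = 32.7 mm from the vertical weld.
Polar moment about centroid: J = I_x + I_y = [150³/12 + 2×110×75²] + [150×32.7² + 2(110³/12 + 110×22.3²)] = 2010000 mm³.
Direct shear f_v = P/L_w = 65.3×10³ / 370 = 176.5 N/mm (vertical).
Torsion M = P·e = 65.3×10³ × 110 = 7183000 N·mm.
Critical point at (x, y) = (77.3, 75) from centroid. f_tx = M·y/J = 268 N/mm; f_ty = M·x/J = 276.2 N/mm.
Resultant f_max = √[f_tx² + (f_v + f_ty)²] = √[268² + (176.5 + 276.2)²] = 526 N/mm.
Capacity per unit length: φr_n = 0.75 × 0.6 × 480 × (0.707 × 8) = 1222 N/mm.
526 ≤ 1222 → adequate.

f_max ≈ 526 N/mm; adequate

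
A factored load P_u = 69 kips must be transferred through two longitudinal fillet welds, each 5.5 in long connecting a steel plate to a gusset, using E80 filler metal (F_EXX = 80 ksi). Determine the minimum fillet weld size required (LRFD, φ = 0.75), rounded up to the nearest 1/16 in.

w = 1/4 in

Total weld length L = 11 in.
Required throat t_e = P_u / (φ × 0.6 F_EXX × L) = 69 / (0.75 × 0.6 × 80 × 11) = 0.1742 in.
Required leg w = t_e / 0.707 = 0.2465 in → use 1/4 in.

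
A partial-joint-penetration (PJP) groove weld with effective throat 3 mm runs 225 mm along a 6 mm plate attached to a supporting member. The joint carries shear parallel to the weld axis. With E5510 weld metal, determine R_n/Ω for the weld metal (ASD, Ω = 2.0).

E55XX → F_EXX = 550 MPa.
Effective throat (given) t_e = 3 mm.
A_we = 3 × 225 = 675 mm².
F_nw = 0.6 F_EXX = 330 MPa.
R_n/Ω = (330 × 675) / 2.0 × 10⁻³ = 111.4 kN.

R_n/Ω ≈ 111 kN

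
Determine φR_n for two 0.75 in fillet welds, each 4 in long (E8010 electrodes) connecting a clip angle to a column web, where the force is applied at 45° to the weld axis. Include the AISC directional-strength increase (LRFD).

φR_n ≈ 198 kips

E80XX → F_EXX = 80 ksi.
t_e = 0.707 × 0.75 = 0.5302 in; A_we = 0.5302 × 8 = 4.242 in².
Directional factor: 1.0 + 0.5 sin^1.5(45°) = 1.297.
F_nw = 0.6 × 80 × 1.297 = 62.27 ksi.
φR_n = 0.75 × 62.27 × 4.242 = 198.1 kips.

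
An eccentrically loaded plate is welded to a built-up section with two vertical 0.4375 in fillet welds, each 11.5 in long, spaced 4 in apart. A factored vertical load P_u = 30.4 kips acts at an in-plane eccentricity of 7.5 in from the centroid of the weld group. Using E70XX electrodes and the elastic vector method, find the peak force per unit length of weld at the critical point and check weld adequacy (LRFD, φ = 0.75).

E70XX → F_EXX = 70 ksi.
Total weld length L_w = 23 in. Treat welds as unit-width lines.
Polar moment about centroid: J = 2[d³/12 + d(b/2)²] = 2[11.5³/12 + 11.5×2²] = 345.5 in³.
Direct shear f_v = P/L_w = 30.4 / 23 = 1.322 kip/in (vertical).
Torsion M = P·e = 30.4 × 7.5 = 228 kip·in.
Critical point at (x, y) = (2, 5.75) from centroid. f_tx = M·y/J = 3.795 kip/in; f_ty = M·x/J = 1.32 kip/in.
Resultant f_max = √[f_tx² + (f_v + f_ty)²] = √[3.795² + (1.322 + 1.32)²] = 4.624 kip/in.
Capacity per unit length: φr_n = 0.75 × 0.6 × 70 × (0.707 × 0.4375) = 9.743 kip/in.
4.624 ≤ 9.743 → adequate.

f_max ≈ 4.62 kip/in; adequate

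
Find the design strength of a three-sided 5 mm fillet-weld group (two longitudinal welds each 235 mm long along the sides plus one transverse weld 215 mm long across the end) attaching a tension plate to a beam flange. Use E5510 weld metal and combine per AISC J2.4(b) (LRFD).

E55XX → F_EXX = 550 MPa.
t_e = 0.707 × 5 = 3.535 mm.
R_nwl = 0.6 × 550 × 3.535 × 470 × 10⁻³ = 548.3 kN (longitudinal, 2 welds).
R_nwt = 0.6 × 550 × 3.535 × 215 × 10⁻³ = 250.8 kN (transverse, base value).
(i) R_nwl + R_nwt = 799.1 kN; (ii) 0.85 R_nwl + 1.5 R_nwt = 842.2 kN.
R_n = max = 842.2 kN [governs: (ii)]; φR_n = 631.7 kN.

φR_n ≈ 632 kN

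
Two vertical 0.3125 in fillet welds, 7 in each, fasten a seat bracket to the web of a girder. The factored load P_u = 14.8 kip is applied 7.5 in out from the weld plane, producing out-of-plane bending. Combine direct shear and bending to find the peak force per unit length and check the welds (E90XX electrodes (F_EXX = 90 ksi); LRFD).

L_w = 2 × 7 = 14 in; section modulus (unit throat) S = 2 × L²/6 = 16.33 in².
Direct shear f_v = P/L_w = 14.8/14 = 1.057 kip/in.
Moment M = P × e = 14.8 × 7.5 = 111 kip·in; bending f_b = M/S = 6.796 kip/in.
f_max = √(f_v² + f_b²) = √(1.057² + 6.796²) = 6.878 kip/in.
φr_n = 0.75 × 0.6 × 90 × (0.707 × 0.3125) = 8.948 kip/in → adequate.

f_max ≈ 6.88 kip/in; adequate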